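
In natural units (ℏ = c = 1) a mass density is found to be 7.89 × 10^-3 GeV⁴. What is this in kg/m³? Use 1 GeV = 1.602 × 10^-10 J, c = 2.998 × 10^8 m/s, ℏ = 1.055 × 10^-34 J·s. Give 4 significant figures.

1.827 × 10^18 kg/m³

Mass density is [E]/(c²[L]³) = [E]⁴/(ℏ³c⁵).
1 GeV⁴ → 1/(ℏ³c⁵) × (1 GeV in J)⁴ = 2.316 × 10^20 kg/m³.
Result: 7.89 × 10^-3 × 2.316 × 10^20 = 1.827 × 10^18 kg/m³.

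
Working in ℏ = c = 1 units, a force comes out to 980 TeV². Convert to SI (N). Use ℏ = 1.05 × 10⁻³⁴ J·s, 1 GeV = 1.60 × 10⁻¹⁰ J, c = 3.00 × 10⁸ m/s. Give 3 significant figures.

7.96 × 10¹⁴ N

Force is [E]/[L] = [E]²/(ℏc); restore (ℏc)⁻¹.
1 GeV² → 1/(ℏc) × (1 GeV in J)² = 8.13 × 10⁵ N.
Convert the energy scale: 980 TeV² = 9.80 × 10⁸ GeV².
Result: 9.80 × 10⁸ × 8.13 × 10⁵ = 7.96 × 10¹⁴ N.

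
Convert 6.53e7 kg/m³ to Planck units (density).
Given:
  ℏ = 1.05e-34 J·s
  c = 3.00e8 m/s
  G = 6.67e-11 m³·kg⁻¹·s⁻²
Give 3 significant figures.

1.26e-89

Planck density: ρ_P = c⁵/(ℏG²) = 5.20e96 kg/m³.
6.53e7 / 5.20e96 = 1.26e-89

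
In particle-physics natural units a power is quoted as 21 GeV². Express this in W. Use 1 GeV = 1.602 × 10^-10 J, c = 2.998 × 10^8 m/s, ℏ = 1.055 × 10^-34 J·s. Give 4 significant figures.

5.108 × 10^15 W

Power is [E]/[T] = [E]²/ℏ.
1 GeV² → 1/ℏ × (1 GeV in J)² = 2.433 × 10^14 W.
Result: 21 × 2.433 × 10^14 = 5.108 × 10^15 W.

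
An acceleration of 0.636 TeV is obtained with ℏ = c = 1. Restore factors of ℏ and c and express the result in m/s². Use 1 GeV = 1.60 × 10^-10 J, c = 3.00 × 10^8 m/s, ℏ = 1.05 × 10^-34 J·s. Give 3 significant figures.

2.91 × 10^35 m/s²

Acceleration is [L]/[T]² = c·[E]/ℏ.
1 GeV → c/ℏ × (1 GeV in J) = 4.57 × 10^32 m/s².
Convert the energy scale: 0.636 TeV = 636 GeV.
Result: 636 × 4.57 × 10^32 = 2.91 × 10^35 m/s².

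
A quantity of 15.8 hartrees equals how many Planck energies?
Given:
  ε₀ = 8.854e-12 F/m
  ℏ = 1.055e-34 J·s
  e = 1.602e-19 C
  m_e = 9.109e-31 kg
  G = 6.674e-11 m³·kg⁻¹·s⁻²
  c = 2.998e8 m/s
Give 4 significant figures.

3.516e-26

hartree: E_h = m_e e⁴/(4πε₀ℏ)² = 4.354e-18 J
Planck energy: E_P = √(ℏc⁵/G) = 1.957e9 J
15.8 × 4.354e-18 / 1.957e9 = 3.516e-26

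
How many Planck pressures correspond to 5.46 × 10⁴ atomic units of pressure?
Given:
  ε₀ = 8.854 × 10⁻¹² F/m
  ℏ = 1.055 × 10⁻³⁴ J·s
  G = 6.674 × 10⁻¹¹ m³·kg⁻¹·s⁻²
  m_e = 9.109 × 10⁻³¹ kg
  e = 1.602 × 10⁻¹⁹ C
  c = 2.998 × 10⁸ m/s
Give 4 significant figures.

3.453 × 10⁻⁹⁶

atomic unit of pressure: P_au = E_h/a₀³ = m_e⁴e¹⁰/((4πε₀)⁵ℏ⁸) = 2.929 × 10¹³ Pa
Planck pressure: p_P = c⁷/(ℏG²) = 4.632 × 10¹¹³ Pa
5.46 × 10⁴ × 2.929 × 10¹³ / 4.632 × 10¹¹³ = 3.453 × 10⁻⁹⁶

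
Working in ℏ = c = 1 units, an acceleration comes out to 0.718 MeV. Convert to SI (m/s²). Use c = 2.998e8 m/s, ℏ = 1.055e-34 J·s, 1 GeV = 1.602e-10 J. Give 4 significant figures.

3.269e29 m/s²

Acceleration is [L]/[T]² = c·[E]/ℏ.
1 GeV → c/ℏ × (1 GeV in J) = 4.552e32 m/s².
Convert the energy scale: 0.718 MeV = 7.18e-4 GeV.
Result: 7.18e-4 × 4.552e32 = 3.269e29 m/s².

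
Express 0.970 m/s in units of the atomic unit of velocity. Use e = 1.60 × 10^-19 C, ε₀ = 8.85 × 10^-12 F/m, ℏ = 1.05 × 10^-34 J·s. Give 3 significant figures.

4.42 × 10^-7

atomic unit of velocity: v_au = e²/(4πε₀ℏ) = 2.19 × 10^6 m/s.
0.970 / 2.19 × 10^6 = 4.42 × 10^-7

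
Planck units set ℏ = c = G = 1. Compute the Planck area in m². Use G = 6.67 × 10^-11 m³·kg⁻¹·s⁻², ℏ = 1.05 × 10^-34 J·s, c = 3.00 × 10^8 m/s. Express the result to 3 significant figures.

From ℏ = c = G = 1 the area scale is A_P = ℏG/c³.
  = 7.00 × 10^-45 / 2.70 × 10^25
  = 2.59 × 10^-70 m²

2.59 × 10^-70 m²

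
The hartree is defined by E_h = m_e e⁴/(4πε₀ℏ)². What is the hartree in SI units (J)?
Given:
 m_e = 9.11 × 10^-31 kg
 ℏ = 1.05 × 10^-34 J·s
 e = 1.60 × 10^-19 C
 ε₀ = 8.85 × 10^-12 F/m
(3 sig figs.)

E_h = m_e e⁴/(4πε₀ℏ)²
  = 5.97 × 10^-106 / 1.36 × 10^-88
  = 4.38 × 10^-18 J

4.38 × 10^-18 J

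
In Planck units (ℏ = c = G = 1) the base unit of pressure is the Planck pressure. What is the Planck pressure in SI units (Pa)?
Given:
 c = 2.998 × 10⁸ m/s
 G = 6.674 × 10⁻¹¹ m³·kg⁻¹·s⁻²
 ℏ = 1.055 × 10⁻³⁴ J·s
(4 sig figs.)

p_P = c⁷/(ℏG²)
  = 2.177 × 10⁵⁹ / 4.699 × 10⁻⁵⁵
  = 4.632 × 10¹¹³ Pa

4.632 × 10¹¹³ Pa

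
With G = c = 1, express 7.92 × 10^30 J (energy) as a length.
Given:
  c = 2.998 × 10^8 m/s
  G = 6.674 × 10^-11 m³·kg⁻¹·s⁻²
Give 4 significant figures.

Energy → length via G/c⁴.
7.92 × 10^30 J × (G/c⁴) = 6.543 × 10^-14 m

6.543 × 10^-14 m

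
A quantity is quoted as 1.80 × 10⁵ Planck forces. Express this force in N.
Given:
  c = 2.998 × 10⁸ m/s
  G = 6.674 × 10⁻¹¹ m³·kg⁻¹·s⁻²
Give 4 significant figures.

One Planck force: F_P = c⁴/G = 1.210 × 10⁴⁴ N.
1.80 × 10⁵ × 1.210 × 10⁴⁴ N = 2.179 × 10⁴⁹ N

2.179 × 10⁴⁹ N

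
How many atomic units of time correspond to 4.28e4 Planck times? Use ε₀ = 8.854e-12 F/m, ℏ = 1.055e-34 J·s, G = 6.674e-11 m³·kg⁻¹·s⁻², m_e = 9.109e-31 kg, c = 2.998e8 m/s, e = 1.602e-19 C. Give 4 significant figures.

9.525e-23

Planck time: t_P = √(ℏG/c⁵) = 5.392e-44 s
atomic unit of time: τ_au = (4πε₀)²ℏ³/(m_e e⁴) = 2.423e-17 s
4.28e4 × 5.392e-44 / 2.423e-17 = 9.525e-23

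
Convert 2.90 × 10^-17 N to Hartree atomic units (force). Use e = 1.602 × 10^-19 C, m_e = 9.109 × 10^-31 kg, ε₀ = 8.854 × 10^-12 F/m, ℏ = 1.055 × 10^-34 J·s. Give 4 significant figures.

3.528 × 10^-10

atomic unit of force: F_au = E_h/a₀ = m_e²e⁶/((4πε₀)³ℏ⁴) = 8.220 × 10^-8 N.
2.90 × 10^-17 / 8.220 × 10^-8 = 3.528 × 10^-10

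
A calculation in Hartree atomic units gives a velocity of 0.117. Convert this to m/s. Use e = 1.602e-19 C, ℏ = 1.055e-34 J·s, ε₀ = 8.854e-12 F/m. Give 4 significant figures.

2.558e5 m/s

One atomic unit of velocity: v_au = e²/(4πε₀ℏ) = 2.186e6 m/s.
0.117 × 2.186e6 m/s = 2.558e5 m/s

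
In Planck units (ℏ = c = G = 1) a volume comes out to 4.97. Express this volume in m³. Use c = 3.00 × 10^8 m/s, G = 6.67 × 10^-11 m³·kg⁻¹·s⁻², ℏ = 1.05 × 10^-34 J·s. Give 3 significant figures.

One Planck volume: V_P = (ℏG/c³)^(3/2) = 4.18 × 10^-105 m³.
4.97 × 4.18 × 10^-105 m³ = 2.08 × 10^-104 m³

2.08 × 10^-104 m³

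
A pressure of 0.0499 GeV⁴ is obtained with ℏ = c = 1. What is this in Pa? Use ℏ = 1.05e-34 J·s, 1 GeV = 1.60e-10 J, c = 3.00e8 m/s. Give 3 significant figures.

1.05e36 Pa

Pressure is [E]/[L]³ = [E]⁴/(ℏc)³.
1 GeV⁴ → 1/(ℏc)³ × (1 GeV in J)⁴ = 2.10e37 Pa.
Result: 0.0499 × 2.10e37 = 1.05e36 Pa.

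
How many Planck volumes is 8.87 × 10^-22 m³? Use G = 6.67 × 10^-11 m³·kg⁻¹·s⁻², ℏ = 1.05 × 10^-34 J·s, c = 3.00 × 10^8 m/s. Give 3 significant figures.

2.12 × 10^83

Planck volume: V_P = (ℏG/c³)^(3/2) = 4.18 × 10^-105 m³.
8.87 × 10^-22 / 4.18 × 10^-105 = 2.12 × 10^83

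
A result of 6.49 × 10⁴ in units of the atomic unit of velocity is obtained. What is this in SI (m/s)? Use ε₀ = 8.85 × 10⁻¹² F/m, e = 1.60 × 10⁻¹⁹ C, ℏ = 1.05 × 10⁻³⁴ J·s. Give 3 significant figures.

1.42 × 10¹¹ m/s

One atomic unit of velocity: v_au = e²/(4πε₀ℏ) = 2.19 × 10⁶ m/s.
6.49 × 10⁴ × 2.19 × 10⁶ m/s = 1.42 × 10¹¹ m/s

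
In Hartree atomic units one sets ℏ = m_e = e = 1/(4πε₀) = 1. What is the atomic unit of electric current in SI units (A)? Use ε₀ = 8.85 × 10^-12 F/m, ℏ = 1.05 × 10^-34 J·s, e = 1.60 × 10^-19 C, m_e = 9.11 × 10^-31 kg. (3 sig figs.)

I_au = e E_h/ℏ = m_e e⁵/((4πε₀)²ℏ³)
E_h = 4.38 × 10^-18 J
e·E_h/ℏ = 6.67 × 10^-3 A

6.67 × 10^-3 A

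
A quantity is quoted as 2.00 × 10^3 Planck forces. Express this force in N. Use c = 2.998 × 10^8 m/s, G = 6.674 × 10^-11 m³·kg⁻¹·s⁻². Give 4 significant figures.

2.421 × 10^47 N

One Planck force: F_P = c⁴/G = 1.210 × 10^44 N.
2.00 × 10^3 × 1.210 × 10^44 N = 2.421 × 10^47 N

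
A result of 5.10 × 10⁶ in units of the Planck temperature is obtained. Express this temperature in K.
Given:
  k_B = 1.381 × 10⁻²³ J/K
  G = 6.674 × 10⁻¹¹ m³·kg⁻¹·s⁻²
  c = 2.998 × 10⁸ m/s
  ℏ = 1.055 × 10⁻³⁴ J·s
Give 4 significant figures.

One Planck temperature: T_P = √(ℏc⁵/G) / k_B = 1.417 × 10³² K.
5.10 × 10⁶ × 1.417 × 10³² K = 7.226 × 10³⁸ K

7.226 × 10³⁸ K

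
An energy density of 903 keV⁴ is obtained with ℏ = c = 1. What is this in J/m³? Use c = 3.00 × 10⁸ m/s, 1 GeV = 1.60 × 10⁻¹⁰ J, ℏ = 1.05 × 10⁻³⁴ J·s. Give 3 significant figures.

1.89 × 10¹⁶ J/m³

[E]/[L]³ = [E]⁴/(ℏc)³; restore (ℏc)⁻³.
1 GeV⁴ → 1/(ℏc)³ × (1 GeV in J)⁴ = 2.10 × 10³⁷ J/m³.
Convert the energy scale: 903 keV⁴ = 9.03 × 10⁻²² GeV⁴.
Result: 9.03 × 10⁻²² × 2.10 × 10³⁷ = 1.89 × 10¹⁶ J/m³.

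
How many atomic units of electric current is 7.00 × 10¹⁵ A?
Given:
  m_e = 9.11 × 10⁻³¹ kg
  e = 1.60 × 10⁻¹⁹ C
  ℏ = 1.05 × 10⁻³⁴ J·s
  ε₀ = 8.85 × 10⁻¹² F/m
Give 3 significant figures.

atomic unit of electric current: I_au = e E_h/ℏ = m_e e⁵/((4πε₀)²ℏ³) = 6.67 × 10⁻³ A.
7.00 × 10¹⁵ / 6.67 × 10⁻³ = 1.05 × 10¹⁸

1.05 × 10¹⁸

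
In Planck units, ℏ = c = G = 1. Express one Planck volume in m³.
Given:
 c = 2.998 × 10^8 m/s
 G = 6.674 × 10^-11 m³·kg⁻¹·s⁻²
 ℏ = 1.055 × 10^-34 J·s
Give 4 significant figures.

From ℏ = c = G = 1 the volume scale is V_P = (ℏG/c³)^(3/2).
  = √(1.784 × 10^-209)
  = 4.224 × 10^-105 m³

4.224 × 10^-105 m³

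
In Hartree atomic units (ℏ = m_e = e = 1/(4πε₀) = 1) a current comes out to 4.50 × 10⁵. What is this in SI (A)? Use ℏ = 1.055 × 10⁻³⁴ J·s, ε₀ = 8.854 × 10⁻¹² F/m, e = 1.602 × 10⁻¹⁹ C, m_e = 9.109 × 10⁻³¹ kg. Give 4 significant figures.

One atomic unit of electric current: I_au = e E_h/ℏ = m_e e⁵/((4πε₀)²ℏ³) = 6.612 × 10⁻³ A.
4.50 × 10⁵ × 6.612 × 10⁻³ A = 2.975 × 10³ A

2.975 × 10³ A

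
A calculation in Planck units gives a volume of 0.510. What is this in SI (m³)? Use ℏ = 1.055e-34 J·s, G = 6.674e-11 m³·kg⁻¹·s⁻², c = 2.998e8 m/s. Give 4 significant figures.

One Planck volume: V_P = (ℏG/c³)^(3/2) = 4.224e-105 m³.
0.510 × 4.224e-105 m³ = 2.154e-105 m³

2.154e-105 m³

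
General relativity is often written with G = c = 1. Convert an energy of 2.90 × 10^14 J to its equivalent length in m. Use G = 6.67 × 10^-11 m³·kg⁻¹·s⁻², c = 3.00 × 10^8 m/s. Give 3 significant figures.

2.39 × 10^-30 m

Energy → length via G/c⁴.
2.90 × 10^14 J × (G/c⁴) = 2.39 × 10^-30 m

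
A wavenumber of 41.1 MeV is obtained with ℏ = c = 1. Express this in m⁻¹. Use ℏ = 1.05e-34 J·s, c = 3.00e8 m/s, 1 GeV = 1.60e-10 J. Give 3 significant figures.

2.09e14 m⁻¹

Inverse length is [E]/(ℏc).
1 GeV → 1/(ℏc) × (1 GeV in J) = 5.08e15 m⁻¹.
Convert the energy scale: 41.1 MeV = 0.0411 GeV.
Result: 0.0411 × 5.08e15 = 2.09e14 m⁻¹.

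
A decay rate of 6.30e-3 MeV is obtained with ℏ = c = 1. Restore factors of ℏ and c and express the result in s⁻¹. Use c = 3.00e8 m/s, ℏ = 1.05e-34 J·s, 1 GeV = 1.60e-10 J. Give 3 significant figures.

A rate is [E]/ℏ; divide by ℏ.
1 GeV → 1/ℏ × (1 GeV in J) = 1.52e24 s⁻¹.
Convert the energy scale: 6.30e-3 MeV = 6.30e-6 GeV.
Result: 6.30e-6 × 1.52e24 = 9.60e18 s⁻¹.

9.60e18 s⁻¹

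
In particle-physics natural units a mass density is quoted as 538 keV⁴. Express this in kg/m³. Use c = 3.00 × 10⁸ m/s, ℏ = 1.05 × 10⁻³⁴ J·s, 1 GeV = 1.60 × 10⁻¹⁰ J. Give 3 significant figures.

Mass density is [E]/(c²[L]³) = [E]⁴/(ℏ³c⁵).
1 GeV⁴ → 1/(ℏ³c⁵) × (1 GeV in J)⁴ = 2.33 × 10²⁰ kg/m³.
Convert the energy scale: 538 keV⁴ = 5.38 × 10⁻²² GeV⁴.
Result: 5.38 × 10⁻²² × 2.33 × 10²⁰ = 0.125 kg/m³.

0.125 kg/m³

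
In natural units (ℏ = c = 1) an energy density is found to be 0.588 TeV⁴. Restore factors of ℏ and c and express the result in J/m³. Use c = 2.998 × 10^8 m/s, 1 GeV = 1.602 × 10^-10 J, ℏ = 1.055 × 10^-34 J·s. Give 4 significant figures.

1.224 × 10^49 J/m³

[E]/[L]³ = [E]⁴/(ℏc)³; restore (ℏc)⁻³.
1 GeV⁴ → 1/(ℏc)³ × (1 GeV in J)⁴ = 2.082 × 10^37 J/m³.
Convert the energy scale: 0.588 TeV⁴ = 5.88 × 10^11 GeV⁴.
Result: 5.88 × 10^11 × 2.082 × 10^37 = 1.224 × 10^49 J/m³.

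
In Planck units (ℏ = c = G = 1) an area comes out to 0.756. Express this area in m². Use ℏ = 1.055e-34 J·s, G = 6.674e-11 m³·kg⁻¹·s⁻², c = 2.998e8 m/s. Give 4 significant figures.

1.975e-70 m²

One Planck area: A_P = ℏG/c³ = 2.613e-70 m².
0.756 × 2.613e-70 m² = 1.975e-70 m²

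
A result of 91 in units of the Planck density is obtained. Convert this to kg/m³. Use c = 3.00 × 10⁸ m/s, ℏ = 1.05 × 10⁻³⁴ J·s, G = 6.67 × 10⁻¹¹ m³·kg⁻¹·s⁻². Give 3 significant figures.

One Planck density: ρ_P = c⁵/(ℏG²) = 5.20 × 10⁹⁶ kg/m³.
91 × 5.20 × 10⁹⁶ kg/m³ = 4.73 × 10⁹⁸ kg/m³

4.73 × 10⁹⁸ kg/m³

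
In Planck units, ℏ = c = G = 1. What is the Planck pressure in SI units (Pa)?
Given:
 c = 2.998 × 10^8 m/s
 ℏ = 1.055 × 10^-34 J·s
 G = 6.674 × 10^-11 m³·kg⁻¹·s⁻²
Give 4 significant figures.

4.632 × 10^113 Pa

Dimensional analysis gives p_P = c⁷/(ℏG²).
  = 2.177 × 10^59 / 4.699 × 10^-55
  = 4.632 × 10^113 Pa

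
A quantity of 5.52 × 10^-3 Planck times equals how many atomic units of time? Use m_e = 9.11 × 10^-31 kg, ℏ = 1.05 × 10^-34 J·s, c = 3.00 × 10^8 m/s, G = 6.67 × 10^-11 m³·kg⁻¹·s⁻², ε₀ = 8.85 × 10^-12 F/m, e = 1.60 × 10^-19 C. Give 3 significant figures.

Planck time: t_P = √(ℏG/c⁵) = 5.37 × 10^-44 s
atomic unit of time: τ_au = (4πε₀)²ℏ³/(m_e e⁴) = 2.40 × 10^-17 s
5.52 × 10^-3 × 5.37 × 10^-44 / 2.40 × 10^-17 = 1.24 × 10^-29

1.24 × 10^-29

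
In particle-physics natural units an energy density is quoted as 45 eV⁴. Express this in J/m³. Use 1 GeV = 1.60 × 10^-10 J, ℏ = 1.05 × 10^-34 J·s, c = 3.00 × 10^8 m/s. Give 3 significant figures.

944 J/m³

[E]/[L]³ = [E]⁴/(ℏc)³; restore (ℏc)⁻³.
1 GeV⁴ → 1/(ℏc)³ × (1 GeV in J)⁴ = 2.10 × 10^37 J/m³.
Convert the energy scale: 45 eV⁴ = 4.50 × 10^-35 GeV⁴.
Result: 4.50 × 10^-35 × 2.10 × 10^37 = 944 J/m³.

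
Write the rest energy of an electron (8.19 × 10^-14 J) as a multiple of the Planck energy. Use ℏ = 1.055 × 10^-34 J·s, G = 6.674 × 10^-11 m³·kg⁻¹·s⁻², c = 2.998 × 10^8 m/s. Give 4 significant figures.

4.186 × 10^-23

Planck energy: E_P = √(ℏc⁵/G) = 1.957 × 10^9 J.
8.19 × 10^-14 / 1.957 × 10^9 = 4.186 × 10^-23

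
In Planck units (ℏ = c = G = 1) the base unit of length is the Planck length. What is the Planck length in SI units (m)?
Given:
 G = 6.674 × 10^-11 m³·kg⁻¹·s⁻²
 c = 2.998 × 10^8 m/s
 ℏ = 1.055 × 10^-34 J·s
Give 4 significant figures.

ℓ_P = √(ℏG/c³)
  = √(2.613 × 10^-70)
  = 1.616 × 10^-35 m

1.616 × 10^-35 m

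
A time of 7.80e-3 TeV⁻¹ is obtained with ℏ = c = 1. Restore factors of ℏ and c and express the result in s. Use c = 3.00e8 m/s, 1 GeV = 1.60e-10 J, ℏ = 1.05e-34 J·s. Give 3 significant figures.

5.12e-30 s

A time is [E]⁻¹ in ℏ=c=1; restore one factor of ℏ.
1 GeV⁻¹ → ℏ × (1 GeV in J)⁻¹ = 6.56e-25 s.
Convert the energy scale: 7.80e-3 TeV⁻¹ = 7.80e-6 GeV⁻¹.
Result: 7.80e-6 × 6.56e-25 = 5.12e-30 s.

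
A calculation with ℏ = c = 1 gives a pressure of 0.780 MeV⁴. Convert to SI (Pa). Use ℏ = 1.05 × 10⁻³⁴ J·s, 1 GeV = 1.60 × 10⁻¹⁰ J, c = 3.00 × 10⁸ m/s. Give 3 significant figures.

1.64 × 10²⁵ Pa

Pressure is [E]/[L]³ = [E]⁴/(ℏc)³.
1 GeV⁴ → 1/(ℏc)³ × (1 GeV in J)⁴ = 2.10 × 10³⁷ Pa.
Convert the energy scale: 0.780 MeV⁴ = 7.80 × 10⁻¹³ GeV⁴.
Result: 7.80 × 10⁻¹³ × 2.10 × 10³⁷ = 1.64 × 10²⁵ Pa.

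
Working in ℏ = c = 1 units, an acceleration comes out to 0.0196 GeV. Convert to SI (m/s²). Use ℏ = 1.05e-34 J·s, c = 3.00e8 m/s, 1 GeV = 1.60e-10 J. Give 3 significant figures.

Acceleration is [L]/[T]² = c·[E]/ℏ.
1 GeV → c/ℏ × (1 GeV in J) = 4.57e32 m/s².
Result: 0.0196 × 4.57e32 = 8.96e30 m/s².

8.96e30 m/s²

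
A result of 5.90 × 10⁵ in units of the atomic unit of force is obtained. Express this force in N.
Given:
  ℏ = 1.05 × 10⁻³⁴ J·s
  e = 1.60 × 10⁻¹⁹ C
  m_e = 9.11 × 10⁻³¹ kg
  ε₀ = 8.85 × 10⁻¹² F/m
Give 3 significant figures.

0.0491 N

One atomic unit of force: F_au = E_h/a₀ = m_e²e⁶/((4πε₀)³ℏ⁴) = 8.33 × 10⁻⁸ N.
5.90 × 10⁵ × 8.33 × 10⁻⁸ N = 0.0491 N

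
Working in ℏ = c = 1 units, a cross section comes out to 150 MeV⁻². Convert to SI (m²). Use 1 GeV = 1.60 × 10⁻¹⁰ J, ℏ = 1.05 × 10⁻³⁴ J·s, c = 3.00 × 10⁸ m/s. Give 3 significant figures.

5.81 × 10⁻²⁴ m²

Area is [L]² = [E]⁻²·(ℏc)²; restore (ℏc)².
1 GeV⁻² → (ℏc)² × (1 GeV in J)⁻² = 3.88 × 10⁻³² m².
Convert the energy scale: 150 MeV⁻² = 1.50 × 10⁸ GeV⁻².
Result: 1.50 × 10⁸ × 3.88 × 10⁻³² = 5.81 × 10⁻²⁴ m².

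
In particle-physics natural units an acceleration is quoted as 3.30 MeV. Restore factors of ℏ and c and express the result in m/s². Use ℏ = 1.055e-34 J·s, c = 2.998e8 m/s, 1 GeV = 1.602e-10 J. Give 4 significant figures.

1.502e30 m/s²

Acceleration is [L]/[T]² = c·[E]/ℏ.
1 GeV → c/ℏ × (1 GeV in J) = 4.552e32 m/s².
Convert the energy scale: 3.30 MeV = 3.30e-3 GeV.
Result: 3.30e-3 × 4.552e32 = 1.502e30 m/s².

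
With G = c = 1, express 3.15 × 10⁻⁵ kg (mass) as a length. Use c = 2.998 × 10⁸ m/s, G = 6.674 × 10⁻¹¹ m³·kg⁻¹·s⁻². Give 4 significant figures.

2.339 × 10⁻³² m

In G = c = 1 units mass has dimensions of length; the conversion factor is G/c².
3.15 × 10⁻⁵ kg × (G/c²) = 2.339 × 10⁻³² m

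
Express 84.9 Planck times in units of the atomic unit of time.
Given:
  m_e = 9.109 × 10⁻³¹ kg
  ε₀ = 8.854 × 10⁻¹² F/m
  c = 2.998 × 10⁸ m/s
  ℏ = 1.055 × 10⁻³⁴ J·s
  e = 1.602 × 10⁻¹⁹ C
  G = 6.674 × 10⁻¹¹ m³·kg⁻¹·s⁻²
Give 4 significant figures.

Planck time: t_P = √(ℏG/c⁵) = 5.392 × 10⁻⁴⁴ s
atomic unit of time: τ_au = (4πε₀)²ℏ³/(m_e e⁴) = 2.423 × 10⁻¹⁷ s
84.9 × 5.392 × 10⁻⁴⁴ / 2.423 × 10⁻¹⁷ = 1.889 × 10⁻²⁵

1.889 × 10⁻²⁵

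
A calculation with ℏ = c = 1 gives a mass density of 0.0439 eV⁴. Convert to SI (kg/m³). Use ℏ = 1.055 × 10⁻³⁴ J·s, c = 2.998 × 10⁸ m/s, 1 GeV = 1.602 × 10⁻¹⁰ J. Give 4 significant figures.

Mass density is [E]/(c²[L]³) = [E]⁴/(ℏ³c⁵).
1 GeV⁴ → 1/(ℏ³c⁵) × (1 GeV in J)⁴ = 2.316 × 10²⁰ kg/m³.
Convert the energy scale: 0.0439 eV⁴ = 4.39 × 10⁻³⁸ GeV⁴.
Result: 4.39 × 10⁻³⁸ × 2.316 × 10²⁰ = 1.017 × 10⁻¹⁷ kg/m³.

1.017 × 10⁻¹⁷ kg/m³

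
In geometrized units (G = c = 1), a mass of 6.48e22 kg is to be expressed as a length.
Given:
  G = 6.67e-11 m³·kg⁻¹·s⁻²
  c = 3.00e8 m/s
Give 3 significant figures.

In G = c = 1 units mass has dimensions of length; the conversion factor is G/c².
6.48e22 kg × (G/c²) = 4.80e-5 m

4.80e-5 m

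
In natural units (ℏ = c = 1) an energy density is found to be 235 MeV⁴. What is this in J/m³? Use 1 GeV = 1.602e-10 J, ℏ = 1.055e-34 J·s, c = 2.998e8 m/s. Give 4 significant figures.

[E]/[L]³ = [E]⁴/(ℏc)³; restore (ℏc)⁻³.
1 GeV⁴ → 1/(ℏc)³ × (1 GeV in J)⁴ = 2.082e37 J/m³.
Convert the energy scale: 235 MeV⁴ = 2.35e-10 GeV⁴.
Result: 2.35e-10 × 2.082e37 = 4.892e27 J/m³.

4.892e27 J/m³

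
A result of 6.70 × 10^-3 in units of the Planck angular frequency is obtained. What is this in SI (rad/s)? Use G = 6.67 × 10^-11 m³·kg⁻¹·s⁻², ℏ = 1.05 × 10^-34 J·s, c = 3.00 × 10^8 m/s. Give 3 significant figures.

One Planck angular frequency: ω_P = √(c⁵/(ℏG)) = 1.86 × 10^43 rad/s.
6.70 × 10^-3 × 1.86 × 10^43 rad/s = 1.25 × 10^41 rad/s

1.25 × 10^41 rad/s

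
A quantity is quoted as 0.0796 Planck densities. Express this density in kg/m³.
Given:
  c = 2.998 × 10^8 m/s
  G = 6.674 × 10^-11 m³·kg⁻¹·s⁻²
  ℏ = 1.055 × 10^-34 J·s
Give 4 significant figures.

4.102 × 10^95 kg/m³

One Planck density: ρ_P = c⁵/(ℏG²) = 5.154 × 10^96 kg/m³.
0.0796 × 5.154 × 10^96 kg/m³ = 4.102 × 10^95 kg/m³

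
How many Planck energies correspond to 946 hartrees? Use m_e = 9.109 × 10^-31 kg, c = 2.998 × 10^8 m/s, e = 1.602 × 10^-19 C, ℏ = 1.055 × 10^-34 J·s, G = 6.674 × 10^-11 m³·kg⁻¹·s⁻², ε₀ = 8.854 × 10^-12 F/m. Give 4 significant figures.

hartree: E_h = m_e e⁴/(4πε₀ℏ)² = 4.354 × 10^-18 J
Planck energy: E_P = √(ℏc⁵/G) = 1.957 × 10^9 J
946 × 4.354 × 10^-18 / 1.957 × 10^9 = 2.105 × 10^-24

2.105 × 10^-24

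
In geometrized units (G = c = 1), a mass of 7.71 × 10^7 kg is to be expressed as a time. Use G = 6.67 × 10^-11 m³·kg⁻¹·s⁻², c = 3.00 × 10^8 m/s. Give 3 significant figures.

Mass → time via G/c³.
7.71 × 10^7 kg × (G/c³) = 1.90 × 10^-28 s

1.90 × 10^-28 s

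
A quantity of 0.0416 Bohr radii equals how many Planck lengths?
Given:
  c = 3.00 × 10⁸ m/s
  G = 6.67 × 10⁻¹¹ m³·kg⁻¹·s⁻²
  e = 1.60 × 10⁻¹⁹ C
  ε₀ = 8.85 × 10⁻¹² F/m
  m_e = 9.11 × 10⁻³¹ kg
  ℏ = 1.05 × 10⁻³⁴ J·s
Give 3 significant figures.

1.36 × 10²³

Bohr radius: a₀ = 4πε₀ℏ²/(m_e e²) = 5.26 × 10⁻¹¹ m
Planck length: ℓ_P = √(ℏG/c³) = 1.61 × 10⁻³⁵ m
0.0416 × 5.26 × 10⁻¹¹ / 1.61 × 10⁻³⁵ = 1.36 × 10²³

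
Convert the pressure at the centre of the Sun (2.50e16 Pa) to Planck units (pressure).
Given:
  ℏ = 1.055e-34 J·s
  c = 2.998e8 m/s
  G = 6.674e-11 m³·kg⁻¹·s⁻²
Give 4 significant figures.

5.397e-98

Planck pressure: p_P = c⁷/(ℏG²) = 4.632e113 Pa.
2.50e16 / 4.632e113 = 5.397e-98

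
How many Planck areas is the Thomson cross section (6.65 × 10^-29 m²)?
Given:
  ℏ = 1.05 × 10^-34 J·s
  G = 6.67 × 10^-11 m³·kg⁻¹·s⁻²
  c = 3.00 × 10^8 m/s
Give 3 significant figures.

2.56 × 10^41

Planck area: A_P = ℏG/c³ = 2.59 × 10^-70 m².
6.65 × 10^-29 / 2.59 × 10^-70 = 2.56 × 10^41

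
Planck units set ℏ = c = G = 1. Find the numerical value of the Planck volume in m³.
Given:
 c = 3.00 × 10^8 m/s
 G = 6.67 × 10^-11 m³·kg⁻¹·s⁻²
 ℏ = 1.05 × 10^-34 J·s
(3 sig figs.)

Dimensional analysis gives V_P = (ℏG/c³)^(3/2).
  = √(1.75 × 10^-209)
  = 4.18 × 10^-105 m³

4.18 × 10^-105 m³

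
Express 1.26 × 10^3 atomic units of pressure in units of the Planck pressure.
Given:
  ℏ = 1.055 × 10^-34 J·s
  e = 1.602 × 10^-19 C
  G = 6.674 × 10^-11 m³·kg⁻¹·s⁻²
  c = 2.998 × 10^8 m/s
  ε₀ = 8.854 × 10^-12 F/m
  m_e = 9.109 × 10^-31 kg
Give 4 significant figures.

7.967 × 10^-98

atomic unit of pressure: P_au = E_h/a₀³ = m_e⁴e¹⁰/((4πε₀)⁵ℏ⁸) = 2.929 × 10^13 Pa
Planck pressure: p_P = c⁷/(ℏG²) = 4.632 × 10^113 Pa
1.26 × 10^3 × 2.929 × 10^13 / 4.632 × 10^113 = 7.967 × 10^-98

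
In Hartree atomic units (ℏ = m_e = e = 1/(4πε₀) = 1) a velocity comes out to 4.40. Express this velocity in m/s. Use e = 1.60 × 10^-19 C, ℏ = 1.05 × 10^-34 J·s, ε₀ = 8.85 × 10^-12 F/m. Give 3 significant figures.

9.65 × 10^6 m/s

One atomic unit of velocity: v_au = e²/(4πε₀ℏ) = 2.19 × 10^6 m/s.
4.40 × 2.19 × 10^6 m/s = 9.65 × 10^6 m/s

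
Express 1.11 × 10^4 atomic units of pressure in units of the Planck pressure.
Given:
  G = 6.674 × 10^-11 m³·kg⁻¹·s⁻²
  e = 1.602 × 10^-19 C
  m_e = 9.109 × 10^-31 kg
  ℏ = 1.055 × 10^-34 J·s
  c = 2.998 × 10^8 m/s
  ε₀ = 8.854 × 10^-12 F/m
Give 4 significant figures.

7.019 × 10^-97

atomic unit of pressure: P_au = E_h/a₀³ = m_e⁴e¹⁰/((4πε₀)⁵ℏ⁸) = 2.929 × 10^13 Pa
Planck pressure: p_P = c⁷/(ℏG²) = 4.632 × 10^113 Pa
1.11 × 10^4 × 2.929 × 10^13 / 4.632 × 10^113 = 7.019 × 10^-97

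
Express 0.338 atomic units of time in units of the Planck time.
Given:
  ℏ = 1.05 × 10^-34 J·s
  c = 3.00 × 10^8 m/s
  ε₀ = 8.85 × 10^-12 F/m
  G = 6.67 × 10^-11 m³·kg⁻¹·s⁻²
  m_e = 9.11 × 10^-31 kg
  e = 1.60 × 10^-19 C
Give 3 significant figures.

1.51 × 10^26

atomic unit of time: τ_au = (4πε₀)²ℏ³/(m_e e⁴) = 2.40 × 10^-17 s
Planck time: t_P = √(ℏG/c⁵) = 5.37 × 10^-44 s
0.338 × 2.40 × 10^-17 / 5.37 × 10^-44 = 1.51 × 10^26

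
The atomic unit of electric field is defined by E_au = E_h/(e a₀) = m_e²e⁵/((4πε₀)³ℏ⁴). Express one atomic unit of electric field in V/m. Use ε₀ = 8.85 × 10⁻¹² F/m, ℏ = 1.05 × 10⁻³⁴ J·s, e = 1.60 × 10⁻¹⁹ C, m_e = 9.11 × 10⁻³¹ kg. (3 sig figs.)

5.20 × 10¹¹ V/m

E_au = E_h/(e a₀) = m_e²e⁵/((4πε₀)³ℏ⁴)
E_h = 4.38 × 10⁻¹⁸ J
a₀ = 5.26 × 10⁻¹¹ m
E_h/(e·a₀) = 5.20 × 10¹¹ V/m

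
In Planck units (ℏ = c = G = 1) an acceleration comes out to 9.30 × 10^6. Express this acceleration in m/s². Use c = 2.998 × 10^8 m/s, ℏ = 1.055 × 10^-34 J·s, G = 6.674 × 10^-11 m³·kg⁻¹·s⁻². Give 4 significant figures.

One Planck acceleration: a_P = √(c⁷/(ℏG)) = 5.560 × 10^51 m/s².
9.30 × 10^6 × 5.560 × 10^51 m/s² = 5.171 × 10^58 m/s²

5.171 × 10^58 m/s²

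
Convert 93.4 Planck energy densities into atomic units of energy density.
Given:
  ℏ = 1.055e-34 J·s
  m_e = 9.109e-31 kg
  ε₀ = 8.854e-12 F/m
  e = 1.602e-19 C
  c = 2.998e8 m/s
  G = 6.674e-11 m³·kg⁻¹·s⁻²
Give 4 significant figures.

1.477e102

Planck energy density: u_P = c⁷/(ℏG²) = 4.632e113 J/m³
atomic unit of energy density: u_au = E_h/a₀³ = m_e⁴e¹⁰/((4πε₀)⁵ℏ⁸) = 2.929e13 J/m³
93.4 × 4.632e113 / 2.929e13 = 1.477e102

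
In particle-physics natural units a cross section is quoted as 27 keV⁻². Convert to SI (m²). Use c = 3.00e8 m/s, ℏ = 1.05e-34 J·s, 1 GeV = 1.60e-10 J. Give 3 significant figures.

1.05e-18 m²

Area is [L]² = [E]⁻²·(ℏc)²; restore (ℏc)².
1 GeV⁻² → (ℏc)² × (1 GeV in J)⁻² = 3.88e-32 m².
Convert the energy scale: 27 keV⁻² = 2.70e13 GeV⁻².
Result: 2.70e13 × 3.88e-32 = 1.05e-18 m².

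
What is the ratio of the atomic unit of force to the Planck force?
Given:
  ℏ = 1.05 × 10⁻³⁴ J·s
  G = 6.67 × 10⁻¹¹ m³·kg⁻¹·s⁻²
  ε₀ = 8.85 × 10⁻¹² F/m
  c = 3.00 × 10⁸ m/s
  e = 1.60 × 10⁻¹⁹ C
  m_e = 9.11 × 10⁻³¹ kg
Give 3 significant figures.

6.86 × 10⁻⁵²

atomic unit of force: F_au = E_h/a₀ = m_e²e⁶/((4πε₀)³ℏ⁴) = 8.33 × 10⁻⁸ N
Planck force: F_P = c⁴/G = 1.21 × 10⁴⁴ N
ratio = 8.33 × 10⁻⁸ / 1.21 × 10⁴⁴ = 6.86 × 10⁻⁵²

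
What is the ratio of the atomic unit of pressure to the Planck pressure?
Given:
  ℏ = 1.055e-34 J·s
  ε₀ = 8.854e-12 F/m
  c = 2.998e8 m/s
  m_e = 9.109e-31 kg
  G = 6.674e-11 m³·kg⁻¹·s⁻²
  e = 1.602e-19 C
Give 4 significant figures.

atomic unit of pressure: P_au = E_h/a₀³ = m_e⁴e¹⁰/((4πε₀)⁵ℏ⁸) = 2.929e13 Pa
Planck pressure: p_P = c⁷/(ℏG²) = 4.632e113 Pa
ratio = 2.929e13 / 4.632e113 = 6.323e-101

6.323e-101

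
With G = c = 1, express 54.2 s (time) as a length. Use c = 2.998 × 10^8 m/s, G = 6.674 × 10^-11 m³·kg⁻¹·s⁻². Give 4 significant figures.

1.625 × 10^10 m

Time → length via c.
54.2 s × (c) = 1.625 × 10^10 m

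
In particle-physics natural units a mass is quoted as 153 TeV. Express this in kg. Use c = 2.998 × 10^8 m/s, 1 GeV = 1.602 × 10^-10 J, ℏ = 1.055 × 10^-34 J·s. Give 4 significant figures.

2.727 × 10^-22 kg

Mass is [E]/c²; divide by c².
1 GeV → 1/c² × (1 GeV in J) = 1.782 × 10^-27 kg.
Convert the energy scale: 153 TeV = 1.53 × 10^5 GeV.
Result: 1.53 × 10^5 × 1.782 × 10^-27 = 2.727 × 10^-22 kg.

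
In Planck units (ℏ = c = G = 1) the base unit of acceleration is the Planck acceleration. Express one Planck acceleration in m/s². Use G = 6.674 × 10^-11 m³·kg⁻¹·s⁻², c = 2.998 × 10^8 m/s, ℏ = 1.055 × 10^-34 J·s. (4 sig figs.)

5.560 × 10^51 m/s²

a_P = √(c⁷/(ℏG))
  = √(3.092 × 10^103)
  = 5.560 × 10^51 m/s²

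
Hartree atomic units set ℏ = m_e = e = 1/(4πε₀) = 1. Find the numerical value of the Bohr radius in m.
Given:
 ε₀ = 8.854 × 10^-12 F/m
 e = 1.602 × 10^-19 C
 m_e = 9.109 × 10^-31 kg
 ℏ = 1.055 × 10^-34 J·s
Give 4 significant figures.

5.297 × 10^-11 m

From ℏ = m_e = e = 1/(4πε₀) = 1 the length scale is a₀ = 4πε₀ℏ²/(m_e e²).
  = 1.238 × 10^-78 / 2.338 × 10^-68
  = 5.297 × 10^-11 m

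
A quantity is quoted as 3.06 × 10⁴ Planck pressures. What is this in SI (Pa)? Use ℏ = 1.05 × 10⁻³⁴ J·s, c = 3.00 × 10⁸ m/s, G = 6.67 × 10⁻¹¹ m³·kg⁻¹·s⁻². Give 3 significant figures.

One Planck pressure: p_P = c⁷/(ℏG²) = 4.68 × 10¹¹³ Pa.
3.06 × 10⁴ × 4.68 × 10¹¹³ Pa = 1.43 × 10¹¹⁸ Pa

1.43 × 10¹¹⁸ Pa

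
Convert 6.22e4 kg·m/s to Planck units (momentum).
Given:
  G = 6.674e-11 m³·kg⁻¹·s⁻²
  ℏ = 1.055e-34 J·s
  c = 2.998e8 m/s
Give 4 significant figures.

9.530e3

Planck momentum: p_P = √(ℏc³/G) = 6.527 kg·m/s.
6.22e4 / 6.527 = 9.530e3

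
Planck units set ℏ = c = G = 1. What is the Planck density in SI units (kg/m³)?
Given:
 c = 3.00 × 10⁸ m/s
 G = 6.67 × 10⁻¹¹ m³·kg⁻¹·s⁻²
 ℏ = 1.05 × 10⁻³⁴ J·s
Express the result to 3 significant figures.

From ℏ = c = G = 1 the density scale is ρ_P = c⁵/(ℏG²).
  = 2.43 × 10⁴² / 4.67 × 10⁻⁵⁵
  = 5.20 × 10⁹⁶ kg/m³

5.20 × 10⁹⁶ kg/m³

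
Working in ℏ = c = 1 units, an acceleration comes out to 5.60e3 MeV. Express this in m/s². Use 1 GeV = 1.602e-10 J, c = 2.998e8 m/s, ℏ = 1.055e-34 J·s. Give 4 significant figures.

2.549e33 m/s²

Acceleration is [L]/[T]² = c·[E]/ℏ.
1 GeV → c/ℏ × (1 GeV in J) = 4.552e32 m/s².
Convert the energy scale: 5.60e3 MeV = 5.60 GeV.
Result: 5.60 × 4.552e32 = 2.549e33 m/s².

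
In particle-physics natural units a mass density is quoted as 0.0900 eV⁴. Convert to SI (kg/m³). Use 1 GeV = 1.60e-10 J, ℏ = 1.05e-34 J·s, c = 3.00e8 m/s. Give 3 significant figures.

Mass density is [E]/(c²[L]³) = [E]⁴/(ℏ³c⁵).
1 GeV⁴ → 1/(ℏ³c⁵) × (1 GeV in J)⁴ = 2.33e20 kg/m³.
Convert the energy scale: 0.0900 eV⁴ = 9.00e-38 GeV⁴.
Result: 9.00e-38 × 2.33e20 = 2.10e-17 kg/m³.

2.10e-17 kg/m³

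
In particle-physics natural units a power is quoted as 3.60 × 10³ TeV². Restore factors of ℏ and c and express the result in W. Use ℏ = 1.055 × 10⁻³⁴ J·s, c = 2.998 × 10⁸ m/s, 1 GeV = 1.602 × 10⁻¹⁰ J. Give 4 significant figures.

Power is [E]/[T] = [E]²/ℏ.
1 GeV² → 1/ℏ × (1 GeV in J)² = 2.433 × 10¹⁴ W.
Convert the energy scale: 3.60 × 10³ TeV² = 3.60 × 10⁹ GeV².
Result: 3.60 × 10⁹ × 2.433 × 10¹⁴ = 8.757 × 10²³ W.

8.757 × 10²³ W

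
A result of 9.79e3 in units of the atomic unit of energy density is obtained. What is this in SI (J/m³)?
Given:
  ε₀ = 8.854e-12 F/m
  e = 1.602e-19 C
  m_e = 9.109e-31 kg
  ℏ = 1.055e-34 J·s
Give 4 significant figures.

One atomic unit of energy density: u_au = E_h/a₀³ = m_e⁴e¹⁰/((4πε₀)⁵ℏ⁸) = 2.929e13 J/m³.
9.79e3 × 2.929e13 J/m³ = 2.868e17 J/m³

2.868e17 J/m³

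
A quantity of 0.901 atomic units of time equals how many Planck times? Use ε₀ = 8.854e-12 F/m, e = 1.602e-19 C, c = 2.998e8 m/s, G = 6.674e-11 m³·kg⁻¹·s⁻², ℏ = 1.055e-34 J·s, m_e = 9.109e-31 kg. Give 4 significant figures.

4.049e26

atomic unit of time: τ_au = (4πε₀)²ℏ³/(m_e e⁴) = 2.423e-17 s
Planck time: t_P = √(ℏG/c⁵) = 5.392e-44 s
0.901 × 2.423e-17 / 5.392e-44 = 4.049e26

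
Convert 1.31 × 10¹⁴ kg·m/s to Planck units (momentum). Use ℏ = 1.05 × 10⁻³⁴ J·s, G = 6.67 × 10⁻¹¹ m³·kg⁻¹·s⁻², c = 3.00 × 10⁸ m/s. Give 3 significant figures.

Planck momentum: p_P = √(ℏc³/G) = 6.52 kg·m/s.
1.31 × 10¹⁴ / 6.52 = 2.01 × 10¹³

2.01 × 10¹³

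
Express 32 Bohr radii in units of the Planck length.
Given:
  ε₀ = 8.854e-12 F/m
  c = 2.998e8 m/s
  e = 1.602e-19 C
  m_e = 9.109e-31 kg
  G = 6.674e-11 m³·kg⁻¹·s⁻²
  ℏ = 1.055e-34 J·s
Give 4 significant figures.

1.049e26

Bohr radius: a₀ = 4πε₀ℏ²/(m_e e²) = 5.297e-11 m
Planck length: ℓ_P = √(ℏG/c³) = 1.616e-35 m
32 × 5.297e-11 / 1.616e-35 = 1.049e26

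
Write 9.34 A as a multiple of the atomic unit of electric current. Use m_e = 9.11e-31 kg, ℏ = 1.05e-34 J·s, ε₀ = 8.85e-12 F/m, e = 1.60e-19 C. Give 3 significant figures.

atomic unit of electric current: I_au = e E_h/ℏ = m_e e⁵/((4πε₀)²ℏ³) = 6.67e-3 A.
9.34 / 6.67e-3 = 1.40e3

1.40e3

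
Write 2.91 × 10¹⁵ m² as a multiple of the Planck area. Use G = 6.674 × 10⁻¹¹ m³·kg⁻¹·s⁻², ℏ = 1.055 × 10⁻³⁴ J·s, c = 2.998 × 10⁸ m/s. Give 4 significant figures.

Planck area: A_P = ℏG/c³ = 2.613 × 10⁻⁷⁰ m².
2.91 × 10¹⁵ / 2.613 × 10⁻⁷⁰ = 1.114 × 10⁸⁵

1.114 × 10⁸⁵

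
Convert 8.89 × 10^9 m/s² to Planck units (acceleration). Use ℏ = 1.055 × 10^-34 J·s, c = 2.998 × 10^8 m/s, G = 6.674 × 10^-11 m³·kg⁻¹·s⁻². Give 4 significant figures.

Planck acceleration: a_P = √(c⁷/(ℏG)) = 5.560 × 10^51 m/s².
8.89 × 10^9 / 5.560 × 10^51 = 1.599 × 10^-42

1.599 × 10^-42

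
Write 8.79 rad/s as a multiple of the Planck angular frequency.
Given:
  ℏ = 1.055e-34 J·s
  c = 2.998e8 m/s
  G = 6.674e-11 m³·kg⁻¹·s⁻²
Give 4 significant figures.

Planck angular frequency: ω_P = √(c⁵/(ℏG)) = 1.855e43 rad/s.
8.79 / 1.855e43 = 4.739e-43

4.739e-43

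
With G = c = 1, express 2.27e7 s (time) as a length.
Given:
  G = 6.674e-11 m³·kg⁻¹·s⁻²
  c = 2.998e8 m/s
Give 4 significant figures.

6.805e15 m

Time → length via c.
2.27e7 s × (c) = 6.805e15 m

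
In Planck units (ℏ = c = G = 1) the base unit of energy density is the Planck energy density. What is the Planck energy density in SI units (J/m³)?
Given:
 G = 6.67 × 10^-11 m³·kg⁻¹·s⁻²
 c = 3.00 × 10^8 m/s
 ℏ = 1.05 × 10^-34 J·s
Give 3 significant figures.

u_P = c⁷/(ℏG²)
  = 2.19 × 10^59 / 4.67 × 10^-55
  = 4.68 × 10^113 J/m³

4.68 × 10^113 J/m³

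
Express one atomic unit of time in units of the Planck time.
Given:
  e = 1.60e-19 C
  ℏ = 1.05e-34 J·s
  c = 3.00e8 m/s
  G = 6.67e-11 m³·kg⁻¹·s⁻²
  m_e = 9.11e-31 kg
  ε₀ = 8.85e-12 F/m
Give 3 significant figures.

atomic unit of time: τ_au = (4πε₀)²ℏ³/(m_e e⁴) = 2.40e-17 s
Planck time: t_P = √(ℏG/c⁵) = 5.37e-44 s
ratio = 2.40e-17 / 5.37e-44 = 4.47e26

4.47e26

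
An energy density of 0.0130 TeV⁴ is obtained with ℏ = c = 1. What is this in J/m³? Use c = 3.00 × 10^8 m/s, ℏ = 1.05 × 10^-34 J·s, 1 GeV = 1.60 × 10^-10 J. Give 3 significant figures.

[E]/[L]³ = [E]⁴/(ℏc)³; restore (ℏc)⁻³.
1 GeV⁴ → 1/(ℏc)³ × (1 GeV in J)⁴ = 2.10 × 10^37 J/m³.
Convert the energy scale: 0.0130 TeV⁴ = 1.30 × 10^10 GeV⁴.
Result: 1.30 × 10^10 × 2.10 × 10^37 = 2.73 × 10^47 J/m³.

2.73 × 10^47 J/m³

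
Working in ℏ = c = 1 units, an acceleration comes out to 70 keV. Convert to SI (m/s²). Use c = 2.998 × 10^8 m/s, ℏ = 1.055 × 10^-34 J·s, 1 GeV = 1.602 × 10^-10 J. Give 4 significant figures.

Acceleration is [L]/[T]² = c·[E]/ℏ.
1 GeV → c/ℏ × (1 GeV in J) = 4.552 × 10^32 m/s².
Convert the energy scale: 70 keV = 7.00 × 10^-5 GeV.
Result: 7.00 × 10^-5 × 4.552 × 10^32 = 3.187 × 10^28 m/s².

3.187 × 10^28 m/s²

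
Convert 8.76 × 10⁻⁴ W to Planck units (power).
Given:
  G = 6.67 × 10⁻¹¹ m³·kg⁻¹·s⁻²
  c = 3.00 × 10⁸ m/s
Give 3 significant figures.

2.40 × 10⁻⁵⁶

Planck power: P_P = c⁵/G = 3.64 × 10⁵² W.
8.76 × 10⁻⁴ / 3.64 × 10⁵² = 2.40 × 10⁻⁵⁶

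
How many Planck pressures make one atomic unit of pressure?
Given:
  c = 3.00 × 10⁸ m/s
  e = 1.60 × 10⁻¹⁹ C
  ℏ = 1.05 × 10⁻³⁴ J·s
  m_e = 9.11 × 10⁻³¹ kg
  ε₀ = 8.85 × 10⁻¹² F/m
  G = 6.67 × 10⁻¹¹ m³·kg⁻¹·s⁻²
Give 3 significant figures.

atomic unit of pressure: P_au = E_h/a₀³ = m_e⁴e¹⁰/((4πε₀)⁵ℏ⁸) = 3.01 × 10¹³ Pa
Planck pressure: p_P = c⁷/(ℏG²) = 4.68 × 10¹¹³ Pa
ratio = 3.01 × 10¹³ / 4.68 × 10¹¹³ = 6.44 × 10⁻¹⁰¹

6.44 × 10⁻¹⁰¹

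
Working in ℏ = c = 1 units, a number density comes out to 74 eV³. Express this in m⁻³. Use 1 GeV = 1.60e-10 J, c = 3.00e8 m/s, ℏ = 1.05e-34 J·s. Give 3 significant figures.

Number density is [L]⁻³ = [E]³/(ℏc)³.
1 GeV³ → 1/(ℏc)³ × (1 GeV in J)³ = 1.31e47 m⁻³.
Convert the energy scale: 74 eV³ = 7.40e-26 GeV³.
Result: 7.40e-26 × 1.31e47 = 9.70e21 m⁻³.

9.70e21 m⁻³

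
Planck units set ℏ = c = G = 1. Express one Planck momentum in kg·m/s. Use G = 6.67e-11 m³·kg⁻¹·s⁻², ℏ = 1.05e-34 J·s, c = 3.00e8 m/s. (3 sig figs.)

6.52 kg·m/s

The unique combination of the constants set to 1 with dimensions of momentum is p_P = √(ℏc³/G).
  = √(42.5)
  = 6.52 kg·m/s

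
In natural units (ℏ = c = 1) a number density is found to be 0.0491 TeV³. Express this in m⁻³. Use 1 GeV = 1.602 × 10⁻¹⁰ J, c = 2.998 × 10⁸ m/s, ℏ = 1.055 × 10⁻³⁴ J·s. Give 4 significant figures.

6.380 × 10⁵⁴ m⁻³

Number density is [L]⁻³ = [E]³/(ℏc)³.
1 GeV³ → 1/(ℏc)³ × (1 GeV in J)³ = 1.299 × 10⁴⁷ m⁻³.
Convert the energy scale: 0.0491 TeV³ = 4.91 × 10⁷ GeV³.
Result: 4.91 × 10⁷ × 1.299 × 10⁴⁷ = 6.380 × 10⁵⁴ m⁻³.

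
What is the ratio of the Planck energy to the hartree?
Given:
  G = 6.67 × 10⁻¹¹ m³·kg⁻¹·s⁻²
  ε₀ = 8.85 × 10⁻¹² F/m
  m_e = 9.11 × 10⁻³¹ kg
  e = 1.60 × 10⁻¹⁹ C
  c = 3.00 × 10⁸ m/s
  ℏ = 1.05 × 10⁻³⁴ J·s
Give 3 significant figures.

4.47 × 10²⁶

Planck energy: E_P = √(ℏc⁵/G) = 1.96 × 10⁹ J
hartree: E_h = m_e e⁴/(4πε₀ℏ)² = 4.38 × 10⁻¹⁸ J
ratio = 1.96 × 10⁹ / 4.38 × 10⁻¹⁸ = 4.47 × 10²⁶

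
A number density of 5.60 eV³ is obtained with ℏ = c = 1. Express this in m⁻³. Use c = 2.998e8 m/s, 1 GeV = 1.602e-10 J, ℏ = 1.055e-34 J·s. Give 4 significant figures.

Number density is [L]⁻³ = [E]³/(ℏc)³.
1 GeV³ → 1/(ℏc)³ × (1 GeV in J)³ = 1.299e47 m⁻³.
Convert the energy scale: 5.60 eV³ = 5.60e-27 GeV³.
Result: 5.60e-27 × 1.299e47 = 7.277e20 m⁻³.

7.277e20 m⁻³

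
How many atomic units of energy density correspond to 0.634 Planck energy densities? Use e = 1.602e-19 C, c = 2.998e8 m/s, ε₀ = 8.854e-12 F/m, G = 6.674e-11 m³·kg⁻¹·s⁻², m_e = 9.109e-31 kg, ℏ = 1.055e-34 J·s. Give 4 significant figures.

1.003e100

Planck energy density: u_P = c⁷/(ℏG²) = 4.632e113 J/m³
atomic unit of energy density: u_au = E_h/a₀³ = m_e⁴e¹⁰/((4πε₀)⁵ℏ⁸) = 2.929e13 J/m³
0.634 × 4.632e113 / 2.929e13 = 1.003e100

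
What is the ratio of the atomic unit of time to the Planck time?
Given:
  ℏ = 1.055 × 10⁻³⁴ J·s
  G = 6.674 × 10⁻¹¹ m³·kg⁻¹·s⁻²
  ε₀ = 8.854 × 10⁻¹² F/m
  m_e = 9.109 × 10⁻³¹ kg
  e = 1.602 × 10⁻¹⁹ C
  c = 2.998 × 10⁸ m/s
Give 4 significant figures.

atomic unit of time: τ_au = (4πε₀)²ℏ³/(m_e e⁴) = 2.423 × 10⁻¹⁷ s
Planck time: t_P = √(ℏG/c⁵) = 5.392 × 10⁻⁴⁴ s
ratio = 2.423 × 10⁻¹⁷ / 5.392 × 10⁻⁴⁴ = 4.494 × 10²⁶

4.494 × 10²⁶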